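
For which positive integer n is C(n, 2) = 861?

n(n−1)/2 = 861 ⇒ n(n−1) = 1722. Since 42·41 = 1722, n = 42.

42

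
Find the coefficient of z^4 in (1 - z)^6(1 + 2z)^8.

Coefficient of z^4 = Σ_{j} C(6,j)·(-1)^j·C(8,4-j)·2^(4-j) for j from 0 to 4.
= 1120 + (-2688) + 1680 + (-320) + 15 = -193.

-193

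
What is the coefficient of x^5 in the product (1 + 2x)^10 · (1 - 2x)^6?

1152

Coefficient of x^5 = Σ_{j} C(10,j)·2^j·C(6,5-j)·(-2)^(5-j) for j from 0 to 5.
= (-192) + 4800 + (-28800) + 57600 + (-40320) + 8064 = 1152.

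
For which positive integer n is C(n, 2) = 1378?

n(n−1)/2 = 1378 ⇒ n(n−1) = 2756. Since 53·52 = 2756, n = 53.

53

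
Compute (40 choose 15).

40225345056

C(40,15) = (40·39·38·37·36·35·34·33·32·31·30·29·28·27·26) / 15! = 52601652673686724608000 / 1307674368000 = 40225345056.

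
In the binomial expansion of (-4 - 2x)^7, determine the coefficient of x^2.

The general term is C(7,j)·(-4)^j·(-2x)^(7-j); the x^2 term has j = 5.
C(7,5) = 21.
Coefficient = C(7,5) · (-4)^5 · (-2)^2 = 21 · (-1024) · 4 = -86016.

-86016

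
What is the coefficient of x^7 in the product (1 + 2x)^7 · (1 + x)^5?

Coefficient of x^7 = Σ_{j} C(7,j)·2^j·C(5,7-j)·1^(7-j) for j from 2 to 7.
= 84 + 1400 + 5600 + 6720 + 2240 + 128 = 16172.

16172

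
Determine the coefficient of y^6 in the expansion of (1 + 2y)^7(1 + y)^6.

19825

Coefficient of y^6 = Σ_{j} C(7,j)·2^j·C(6,6-j)·1^(6-j) for j from 0 to 6.
= 1 + 84 + 1260 + 5600 + 8400 + 4032 + 448 = 19825.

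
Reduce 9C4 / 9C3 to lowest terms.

3/2

C(n,k+1)/C(n,k) = (n−k)/(k+1) = (9−3)/(3+1) = 6/4 = 3/2.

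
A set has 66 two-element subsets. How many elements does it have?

12

n(n−1)/2 = 66 ⇒ n(n−1) = 132. Since 12·11 = 132, n = 12.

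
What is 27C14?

20058300

C(27,14) = C(27,13) by symmetry.
C(27,13) = (27·26·25·24·23·22·21·20·19·18·17·16·15) / 13! = 124903451312640000 / 6227020800 = 20058300.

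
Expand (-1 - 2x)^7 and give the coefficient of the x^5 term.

The general term is C(7,j)·(-1)^j·(-2x)^(7-j); the x^5 term has j = 2.
C(7,2) = 21.
Coefficient = C(7,2) · (-2)^5 = 21 · (-32) = -672.

-672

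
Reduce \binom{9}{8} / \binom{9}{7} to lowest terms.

1/4

C(n,k+1)/C(n,k) = (n−k)/(k+1) = (9−7)/(7+1) = 2/8 = 1/4.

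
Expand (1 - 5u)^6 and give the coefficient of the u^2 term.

375

The general term is C(6,j)·(1)^j·(-5u)^(6-j); the u^2 term has j = 4.
C(6,4) = 15.
Coefficient = C(6,4) · (-5)^2 = 15 · 25 = 375.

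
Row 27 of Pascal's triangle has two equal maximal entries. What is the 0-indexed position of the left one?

For odd n = 27, C(27,j) peaks at j = (n−1)/2 and (n+1)/2; the lower is 13.

13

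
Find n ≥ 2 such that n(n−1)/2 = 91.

n(n−1)/2 = 91 ⇒ n(n−1) = 182. Since 14·13 = 182, n = 14.

14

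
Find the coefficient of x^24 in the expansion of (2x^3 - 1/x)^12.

General term: C(12,j)·(2x^3)^j·(-1/x)^(12-j), with x-exponent 3j − 1(12−j) = 4j − 12.
Set 4j − 12 = 24: j = 9.
C(12,9) = 220; 2^9 = 512; (-1)^3 = -1.
Coefficient = 220 · 512 · (-1) = -112640.

-112640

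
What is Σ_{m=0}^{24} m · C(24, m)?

201326592

Since m·C(24,m) = 24·C(23,m−1), the sum is 24·2^23 = 24·8388608 = 201326592.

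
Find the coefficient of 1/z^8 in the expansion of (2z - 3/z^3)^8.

90720

General term: C(8,j)·(2z)^j·(-3/z^3)^(8-j), with z-exponent 1j − 3(8−j) = 4j − 24.
Set 4j − 24 = -8: j = 4.
C(8,4) = 70; 2^4 = 16; (-3)^4 = 81.
Coefficient = 70 · 16 · 81 = 90720.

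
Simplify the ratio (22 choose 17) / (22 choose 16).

6/17

C(n,k+1)/C(n,k) = (n−k)/(k+1) = (22−16)/(16+1) = 6/17.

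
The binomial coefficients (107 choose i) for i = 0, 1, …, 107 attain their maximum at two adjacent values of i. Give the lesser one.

53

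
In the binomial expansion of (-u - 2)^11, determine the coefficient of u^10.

The general term is C(11,j)·(-u)^j·(-2)^(11-j); the u^10 term has j = 10.
C(11,10) = 11.
Coefficient = C(11,10) · (-2)^1 = 11 · (-2) = -22.

-22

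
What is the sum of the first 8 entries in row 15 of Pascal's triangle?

16384

1 + 15 + 105 + 455 + 1365 + 3003 + 5005 + 6435 = 16384.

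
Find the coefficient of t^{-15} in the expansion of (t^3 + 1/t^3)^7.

7

General term: C(7,j)·(t^3)^j·(1/t^3)^(7-j), with t-exponent 3j − 3(7−j) = 6j − 21.
Set 6j − 21 = -15: j = 1.
C(7,1) = 7; 1^1 = 1; 1^6 = 1.
Coefficient = 7 · 1 · 1 = 7.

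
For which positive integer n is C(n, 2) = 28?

8

n(n−1)/2 = 28 ⇒ n(n−1) = 56. Since 8·7 = 56, n = 8.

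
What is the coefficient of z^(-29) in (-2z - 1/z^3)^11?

-22

General term: C(11,j)·(-2z)^j·(-1/z^3)^(11-j), with z-exponent 1j − 3(11−j) = 4j − 33.
Set 4j − 33 = -29: j = 1.
C(11,1) = 11; (-2)^1 = -2; (-1)^10 = 1.
Coefficient = 11 · (-2) · 1 = -22.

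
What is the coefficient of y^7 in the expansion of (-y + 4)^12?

-811008

The general term is C(12,j)·(-y)^j·(4)^(12-j); the y^7 term has j = 7.
C(12,7) = 792.
Coefficient = C(12,7) · (-1)^7 · 4^5 = 792 · (-1) · 1024 = -811008.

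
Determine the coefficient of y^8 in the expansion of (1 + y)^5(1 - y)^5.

Coefficient of y^8 = Σ_{j} C(5,j)·1^j·C(5,8-j)·(-1)^(8-j) for j from 3 to 5.
= (-10) + 25 + (-10) = 5.

5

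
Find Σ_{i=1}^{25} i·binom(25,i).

419430400

Since i·C(25,i) = 25·C(24,i−1), the sum is 25·2^24 = 25·16777216 = 419430400.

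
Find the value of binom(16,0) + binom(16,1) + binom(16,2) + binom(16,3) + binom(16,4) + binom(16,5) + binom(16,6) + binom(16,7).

26333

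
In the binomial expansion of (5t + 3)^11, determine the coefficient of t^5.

The general term is C(11,j)·(5t)^j·(3)^(11-j); the t^5 term has j = 5.
C(11,5) = 462.
Coefficient = C(11,5) · 5^5 · 3^6 = 462 · 3125 · 729 = 1052493750.

1052493750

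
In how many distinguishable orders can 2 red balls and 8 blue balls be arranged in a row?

Choose positions for the red balls: C(10,2) = 45.

45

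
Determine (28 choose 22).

376740

C(28,22) = C(28,6) by symmetry.
C(28,6) = (28·27·26·25·24·23) / 6! = 271252800 / 720 = 376740.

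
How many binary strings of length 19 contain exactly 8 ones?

Choose the 8 positions: C(19,8) = 75582.

75582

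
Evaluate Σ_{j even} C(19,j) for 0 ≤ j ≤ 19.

262144

Half of (1+1)^19 + (1−1)^19 gives the even-index sum: 2^18 = 262144.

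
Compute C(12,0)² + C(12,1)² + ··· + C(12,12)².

2704156

Σ C(12,k)² is the coefficient of x^12 in (1+x)^12(1+x)^12 = (1+x)^24, i.e. C(24,12) = 2704156.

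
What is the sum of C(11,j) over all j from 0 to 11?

2048

The entries of row 11 sum to 2^11 = 2048.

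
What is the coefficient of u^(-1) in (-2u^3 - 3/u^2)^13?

-270208224

General term: C(13,j)·(-2u^3)^j·(-3/u^2)^(13-j), with u-exponent 3j − 2(13−j) = 5j − 26.
Set 5j − 26 = -1: j = 5.
C(13,5) = 1287; (-2)^5 = -32; (-3)^8 = 6561.
Coefficient = 1287 · (-32) · 6561 = -270208224.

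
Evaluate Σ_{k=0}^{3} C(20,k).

1351

1 + 20 + 190 + 1140 = 1351.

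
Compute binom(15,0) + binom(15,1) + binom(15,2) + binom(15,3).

576

1 + 15 + 105 + 455 = 576.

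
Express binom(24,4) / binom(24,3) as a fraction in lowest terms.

21/4

C(n,k+1)/C(n,k) = (n−k)/(k+1) = (24−3)/(3+1) = 21/4.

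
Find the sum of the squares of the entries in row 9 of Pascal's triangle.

48620

Σ C(9,j)² is the coefficient of x^9 in (1+x)^9(1+x)^9 = (1+x)^18, i.e. C(18,9) = 48620.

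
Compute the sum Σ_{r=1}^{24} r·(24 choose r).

Since r·C(24,r) = 24·C(23,r−1), the sum is 24·2^23 = 24·8388608 = 201326592.

201326592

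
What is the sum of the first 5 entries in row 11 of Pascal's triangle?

562

1 + 11 + 55 + 165 + 330 = 562.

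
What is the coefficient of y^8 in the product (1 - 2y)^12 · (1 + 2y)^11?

84480

Coefficient of y^8 = Σ_{j} C(12,j)·(-2)^j·C(11,8-j)·2^(8-j) for j from 0 to 8.
= 42240 + (-1013760) + 7805952 + (-26019840) + 41817600 + (-33454080) + 13009920 + (-2230272) + 126720 = 84480.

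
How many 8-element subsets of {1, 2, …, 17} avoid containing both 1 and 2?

19305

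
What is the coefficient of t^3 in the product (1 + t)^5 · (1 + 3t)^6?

1405

Coefficient of t^3 = Σ_{j} C(5,j)·1^j·C(6,3-j)·3^(3-j) for j from 0 to 3.
= 540 + 675 + 180 + 10 = 1405.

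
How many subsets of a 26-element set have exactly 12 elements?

Choose the 12 positions: C(26,12) = 9657700.

9657700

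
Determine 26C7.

C(26,7) = (26·25·24·23·22·21·20) / 7! = 3315312000 / 5040 = 657800.

657800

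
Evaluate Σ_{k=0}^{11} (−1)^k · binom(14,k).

-78

The partial alternating sum Σ_{k=0}^{11} (−1)^k C(14,k) = (−1)^11 C(13,11) = -78.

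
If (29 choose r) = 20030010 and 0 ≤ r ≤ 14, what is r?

10

C(29,r) increases on 0 ≤ r ≤ 14. C(29,9) = 10015005 and C(29,10) = 20030010, so r = 10.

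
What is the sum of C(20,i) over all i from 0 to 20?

1048576

The entries of row 20 sum to 2^20 = 1048576.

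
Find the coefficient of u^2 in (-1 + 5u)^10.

The general term is C(10,j)·(-1)^j·(5u)^(10-j); the u^2 term has j = 8.
C(10,8) = 45.
Coefficient = C(10,8) · 5^2 = 45 · 25 = 1125.

1125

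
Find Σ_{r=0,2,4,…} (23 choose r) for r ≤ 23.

Even-r terms of row 23 sum to 2^22 = 4194304.

4194304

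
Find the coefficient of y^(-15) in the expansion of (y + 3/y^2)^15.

General term: C(15,j)·(y)^j·(3/y^2)^(15-j), with y-exponent 1j − 2(15−j) = 3j − 30.
Set 3j − 30 = -15: j = 5.
C(15,5) = 3003; 1^5 = 1; 3^10 = 59049.
Coefficient = 3003 · 1 · 59049 = 177324147.

177324147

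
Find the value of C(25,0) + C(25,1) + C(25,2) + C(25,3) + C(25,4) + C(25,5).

68406

1 + 25 + 300 + 2300 + 12650 + 53130 = 68406.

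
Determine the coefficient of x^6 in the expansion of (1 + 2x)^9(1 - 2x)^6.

1600

Coefficient of x^6 = Σ_{j} C(9,j)·2^j·C(6,6-j)·(-2)^(6-j) for j from 0 to 6.
= 64 + (-3456) + 34560 + (-107520) + 120960 + (-48384) + 5376 = 1600.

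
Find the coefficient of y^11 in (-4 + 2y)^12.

-98304

The general term is C(12,j)·(-4)^j·(2y)^(12-j); the y^11 term has j = 1.
C(12,1) = 12.
Coefficient = C(12,1) · (-4)^1 · 2^11 = 12 · (-4) · 2048 = -98304.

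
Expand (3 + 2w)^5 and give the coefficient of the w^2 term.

1080

The general term is C(5,j)·(3)^j·(2w)^(5-j); the w^2 term has j = 3.
C(5,3) = 10.
Coefficient = C(5,3) · 3^3 · 2^2 = 10 · 27 · 4 = 1080.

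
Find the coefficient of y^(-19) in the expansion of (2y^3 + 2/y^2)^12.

49152

General term: C(12,j)·(2y^3)^j·(2/y^2)^(12-j), with y-exponent 3j − 2(12−j) = 5j − 24.
Set 5j − 24 = -19: j = 1.
C(12,1) = 12; 2^1 = 2; 2^11 = 2048.
Coefficient = 12 · 2 · 2048 = 49152.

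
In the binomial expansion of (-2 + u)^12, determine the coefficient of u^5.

The general term is C(12,j)·(-2)^j·(u)^(12-j); the u^5 term has j = 7.
C(12,7) = 792.
Coefficient = C(12,7) · (-2)^7 = 792 · (-128) = -101376.

-101376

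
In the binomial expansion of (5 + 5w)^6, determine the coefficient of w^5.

The general term is C(6,j)·(5)^j·(5w)^(6-j); the w^5 term has j = 1.
C(6,1) = 6.
Coefficient = C(6,1) · 5^1 · 5^5 = 6 · 5 · 3125 = 93750.

93750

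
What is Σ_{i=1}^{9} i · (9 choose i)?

Since i·C(9,i) = 9·C(8,i−1), the sum is 9·2^8 = 9·256 = 2304.

2304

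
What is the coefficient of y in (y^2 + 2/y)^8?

1792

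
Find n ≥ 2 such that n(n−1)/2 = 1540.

56

n(n−1)/2 = 1540 ⇒ n(n−1) = 3080. Since 56·55 = 3080, n = 56.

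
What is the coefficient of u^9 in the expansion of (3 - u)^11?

-495

The general term is C(11,j)·(3)^j·(-u)^(11-j); the u^9 term has j = 2.
C(11,2) = 55.
Coefficient = C(11,2) · 3^2 · (-1)^9 = 55 · 9 · (-1) = -495.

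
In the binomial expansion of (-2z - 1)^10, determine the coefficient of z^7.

The general term is C(10,j)·(-2z)^j·(-1)^(10-j); the z^7 term has j = 7.
C(10,7) = 120.
Coefficient = C(10,7) · (-2)^7 · (-1)^3 = 120 · (-128) · (-1) = 15360.

15360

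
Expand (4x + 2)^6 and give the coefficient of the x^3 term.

The general term is C(6,j)·(4x)^j·(2)^(6-j); the x^3 term has j = 3.
C(6,3) = 20.
Coefficient = C(6,3) · 4^3 · 2^3 = 20 · 64 · 8 = 10240.

10240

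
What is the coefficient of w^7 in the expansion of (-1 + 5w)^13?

134062500

The general term is C(13,j)·(-1)^j·(5w)^(13-j); the w^7 term has j = 6.
C(13,6) = 1716.
Coefficient = C(13,6) · 5^7 = 1716 · 78125 = 134062500.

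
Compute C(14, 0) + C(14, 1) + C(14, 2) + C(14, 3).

470

1 + 14 + 91 + 364 = 470.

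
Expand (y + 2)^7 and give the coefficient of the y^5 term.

84

The general term is C(7,j)·(y)^j·(2)^(7-j); the y^5 term has j = 5.
C(7,5) = 21.
Coefficient = C(7,5) · 2^2 = 21 · 4 = 84.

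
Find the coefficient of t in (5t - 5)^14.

The general term is C(14,j)·(5t)^j·(-5)^(14-j); the t^1 term has j = 1.
C(14,1) = 14.
Coefficient = C(14,1) · 5^1 · (-5)^13 = 14 · 5 · (-1220703125) = -85449218750.

-85449218750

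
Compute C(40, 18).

C(40,18) = (40·39·38·37·36·35·34·33·32·31·30·29·28·27·26·25·24·23) / 18! = 725902806896876799590400000 / 6402373705728000 = 113380261800.

113380261800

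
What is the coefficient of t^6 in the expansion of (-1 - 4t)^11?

The general term is C(11,j)·(-1)^j·(-4t)^(11-j); the t^6 term has j = 5.
C(11,5) = 462.
Coefficient = C(11,5) · (-1)^5 · (-4)^6 = 462 · (-1) · 4096 = -1892352.

-1892352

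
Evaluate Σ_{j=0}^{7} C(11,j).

1816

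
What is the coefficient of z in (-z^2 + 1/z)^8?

General term: C(8,j)·(-z^2)^j·(1/z)^(8-j), with z-exponent 2j − 1(8−j) = 3j − 8.
Set 3j − 8 = 1: j = 3.
C(8,3) = 56; (-1)^3 = -1; 1^5 = 1.
Coefficient = 56 · (-1) · 1 = -56.

-56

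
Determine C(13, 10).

C(13,10) = C(13,3) by symmetry.
C(13,3) = (13·12·11) / 3! = 1716 / 6 = 286.

286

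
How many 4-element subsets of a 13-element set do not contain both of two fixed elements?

660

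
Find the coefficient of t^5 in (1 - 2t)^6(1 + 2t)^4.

-384

Coefficient of t^5 = Σ_{j} C(6,j)·(-2)^j·C(4,5-j)·2^(5-j) for j from 1 to 5.
= (-192) + 1920 + (-3840) + 1920 + (-192) = -384.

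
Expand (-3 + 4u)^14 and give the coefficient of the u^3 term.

-4126816512

The general term is C(14,j)·(-3)^j·(4u)^(14-j); the u^3 term has j = 11.
C(14,11) = 364.
Coefficient = C(14,11) · (-3)^11 · 4^3 = 364 · (-177147) · 64 = -4126816512.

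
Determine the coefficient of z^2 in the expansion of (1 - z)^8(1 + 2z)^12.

Coefficient of z^2 = Σ_{j} C(8,j)·(-1)^j·C(12,2-j)·2^(2-j) for j from 0 to 2.
= 264 + (-192) + 28 = 100.

100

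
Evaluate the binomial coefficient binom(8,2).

28

C(8,2) = (8·7) / 2! = 56 / 2 = 28.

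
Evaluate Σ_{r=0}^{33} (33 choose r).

8589934592

Setting x = 1 in (1+x)^33 gives Σ C(33,r) = 2^33 = 8589934592.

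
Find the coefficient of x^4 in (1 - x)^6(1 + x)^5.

Coefficient of x^4 = Σ_{j} C(6,j)·(-1)^j·C(5,4-j)·1^(4-j) for j from 0 to 4.
= 5 + (-60) + 150 + (-100) + 15 = 10.

10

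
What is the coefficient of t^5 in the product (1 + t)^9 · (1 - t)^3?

Coefficient of t^5 = Σ_{j} C(9,j)·1^j·C(3,5-j)·(-1)^(5-j) for j from 2 to 5.
= (-36) + 252 + (-378) + 126 = -36.

-36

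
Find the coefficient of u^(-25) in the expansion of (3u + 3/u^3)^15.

43089767721

General term: C(15,j)·(3u)^j·(3/u^3)^(15-j), with u-exponent 1j − 3(15−j) = 4j − 45.
Set 4j − 45 = -25: j = 5.
C(15,5) = 3003; 3^5 = 243; 3^10 = 59049.
Coefficient = 3003 · 243 · 59049 = 43089767721.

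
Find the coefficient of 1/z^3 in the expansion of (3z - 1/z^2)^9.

30618

General term: C(9,j)·(3z)^j·(-1/z^2)^(9-j), with z-exponent 1j − 2(9−j) = 3j − 18.
Set 3j − 18 = -3: j = 5.
C(9,5) = 126; 3^5 = 243; (-1)^4 = 1.
Coefficient = 126 · 243 · 1 = 30618.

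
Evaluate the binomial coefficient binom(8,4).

C(8,4) = (8·7·6·5) / 4! = 1680 / 24 = 70.

70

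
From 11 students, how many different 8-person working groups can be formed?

165

This is C(11,8) = 165.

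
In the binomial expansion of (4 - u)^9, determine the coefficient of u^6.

The general term is C(9,j)·(4)^j·(-u)^(9-j); the u^6 term has j = 3.
C(9,3) = 84.
Coefficient = C(9,3) · 4^3 = 84 · 64 = 5376.

5376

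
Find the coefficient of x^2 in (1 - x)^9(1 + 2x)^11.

Coefficient of x^2 = Σ_{j} C(9,j)·(-1)^j·C(11,2-j)·2^(2-j) for j from 0 to 2.
= 220 + (-198) + 36 = 58.

58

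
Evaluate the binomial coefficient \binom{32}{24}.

10518300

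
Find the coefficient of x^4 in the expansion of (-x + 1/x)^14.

-2002

General term: C(14,j)·(-x)^j·(1/x)^(14-j), with x-exponent 1j − 1(14−j) = 2j − 14.
Set 2j − 14 = 4: j = 9.
C(14,9) = 2002; (-1)^9 = -1; 1^5 = 1.
Coefficient = 2002 · (-1) · 1 = -2002.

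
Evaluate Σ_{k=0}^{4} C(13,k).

1 + 13 + 78 + 286 + 715 = 1093.

1093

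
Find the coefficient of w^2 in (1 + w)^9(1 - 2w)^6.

Coefficient of w^2 = Σ_{j} C(9,j)·1^j·C(6,2-j)·(-2)^(2-j) for j from 0 to 2.
= 60 + (-108) + 36 = -12.

-12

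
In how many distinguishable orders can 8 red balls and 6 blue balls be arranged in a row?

3003

Choose positions for the red balls: C(14,8) = 3003.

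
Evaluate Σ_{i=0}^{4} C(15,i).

1 + 15 + 105 + 455 + 1365 = 1941.

1941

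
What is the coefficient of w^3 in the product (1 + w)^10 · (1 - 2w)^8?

Coefficient of w^3 = Σ_{j} C(10,j)·1^j·C(8,3-j)·(-2)^(3-j) for j from 0 to 3.
= (-448) + 1120 + (-720) + 120 = 72.

72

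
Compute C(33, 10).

C(33,10) = (33·32·31·30·29·28·27·26·25·24) / 10! = 335885501952000 / 3628800 = 92561040.

92561040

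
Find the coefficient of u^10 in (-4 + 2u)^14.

262406144

The general term is C(14,j)·(-4)^j·(2u)^(14-j); the u^10 term has j = 4.
C(14,4) = 1001.
Coefficient = C(14,4) · (-4)^4 · 2^10 = 1001 · 256 · 1024 = 262406144.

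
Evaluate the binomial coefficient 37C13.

3562467300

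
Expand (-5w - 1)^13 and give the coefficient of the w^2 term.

The general term is C(13,j)·(-5w)^j·(-1)^(13-j); the w^2 term has j = 2.
C(13,2) = 78.
Coefficient = C(13,2) · (-5)^2 · (-1)^11 = 78 · 25 · (-1) = -1950.

-1950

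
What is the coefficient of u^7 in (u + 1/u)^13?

286

General term: C(13,j)·(u)^j·(1/u)^(13-j), with u-exponent 1j − 1(13−j) = 2j − 13.
Set 2j − 13 = 7: j = 10.
C(13,10) = 286; 1^10 = 1; 1^3 = 1.
Coefficient = 286 · 1 · 1 = 286.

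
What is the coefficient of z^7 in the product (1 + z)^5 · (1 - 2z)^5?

120

Coefficient of z^7 = Σ_{j} C(5,j)·1^j·C(5,7-j)·(-2)^(7-j) for j from 2 to 5.
= (-320) + 800 + (-400) + 40 = 120.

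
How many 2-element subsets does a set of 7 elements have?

21

C(7,2) = (7·6) / 2! = 42 / 2 = 21.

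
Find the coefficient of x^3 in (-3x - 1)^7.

The general term is C(7,j)·(-3x)^j·(-1)^(7-j); the x^3 term has j = 3.
C(7,3) = 35.
Coefficient = C(7,3) · (-3)^3 = 35 · (-27) = -945.

-945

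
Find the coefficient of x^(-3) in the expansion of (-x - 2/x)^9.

-5376

General term: C(9,j)·(-x)^j·(-2/x)^(9-j), with x-exponent 1j − 1(9−j) = 2j − 9.
Set 2j − 9 = -3: j = 3.
C(9,3) = 84; (-1)^3 = -1; (-2)^6 = 64.
Coefficient = 84 · (-1) · 64 = -5376.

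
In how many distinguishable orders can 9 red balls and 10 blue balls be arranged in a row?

Choose positions for the red balls: C(19,9) = 92378.

92378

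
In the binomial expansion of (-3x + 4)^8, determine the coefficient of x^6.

The general term is C(8,j)·(-3x)^j·(4)^(8-j); the x^6 term has j = 6.
C(8,6) = 28.
Coefficient = C(8,6) · (-3)^6 · 4^2 = 28 · 729 · 16 = 326592.

326592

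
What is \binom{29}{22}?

1560780

C(29,22) = C(29,7) by symmetry.
C(29,7) = (29·28·27·26·25·24·23) / 7! = 7866331200 / 5040 = 1560780.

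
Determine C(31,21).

C(31,21) = C(31,10) by symmetry.
C(31,10) = (31·30·29·28·27·26·25·24·23·22) / 10! = 160945136352000 / 3628800 = 44352165.

44352165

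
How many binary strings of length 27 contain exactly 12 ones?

Choose the 12 positions: C(27,12) = 17383860.

17383860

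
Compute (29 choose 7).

1560780

C(29,7) = (29·28·27·26·25·24·23) / 7! = 7866331200 / 5040 = 1560780.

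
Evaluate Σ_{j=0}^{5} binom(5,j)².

By Vandermonde's identity, Σ C(5,j)² = C(10,5) = 252.

252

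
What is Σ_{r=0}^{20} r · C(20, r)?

Since r·C(20,r) = 20·C(19,r−1), the sum is 20·2^19 = 20·524288 = 10485760.

10485760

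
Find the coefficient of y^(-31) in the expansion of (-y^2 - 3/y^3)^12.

General term: C(12,j)·(-y^2)^j·(-3/y^3)^(12-j), with y-exponent 2j − 3(12−j) = 5j − 36.
Set 5j − 36 = -31: j = 1.
C(12,1) = 12; (-1)^1 = -1; (-3)^11 = -177147.
Coefficient = 12 · (-1) · (-177147) = 2125764.

2125764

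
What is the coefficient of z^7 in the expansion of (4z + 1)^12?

12976128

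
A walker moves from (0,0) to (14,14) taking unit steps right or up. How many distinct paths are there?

40116600

Each path is a sequence of 28 steps with 14 rights: C(28,14) = 40116600.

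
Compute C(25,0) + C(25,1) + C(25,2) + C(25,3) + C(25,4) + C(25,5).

68406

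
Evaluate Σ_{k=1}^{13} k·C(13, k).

Since k·C(13,k) = 13·C(12,k−1), the sum is 13·2^12 = 13·4096 = 53248.

53248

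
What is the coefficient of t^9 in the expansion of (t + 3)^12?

5940

The general term is C(12,j)·(t)^j·(3)^(12-j); the t^9 term has j = 9.
C(12,9) = 220.
Coefficient = C(12,9) · 3^3 = 220 · 27 = 5940.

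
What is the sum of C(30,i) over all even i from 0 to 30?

536870912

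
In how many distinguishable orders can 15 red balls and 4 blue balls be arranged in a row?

3876

Choose positions for the red balls: C(19,15) = 3876.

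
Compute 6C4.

15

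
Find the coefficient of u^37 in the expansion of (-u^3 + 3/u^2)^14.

-42

General term: C(14,j)·(-u^3)^j·(3/u^2)^(14-j), with u-exponent 3j − 2(14−j) = 5j − 28.
Set 5j − 28 = 37: j = 13.
C(14,13) = 14; (-1)^13 = -1; 3^1 = 3.
Coefficient = 14 · (-1) · 3 = -42.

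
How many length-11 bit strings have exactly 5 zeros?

Choose the 5 positions: C(11,5) = 462.

462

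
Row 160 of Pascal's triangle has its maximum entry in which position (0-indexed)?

C(160,j) is maximized at j = 160/2 = 80.

80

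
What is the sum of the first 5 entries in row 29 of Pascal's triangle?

27841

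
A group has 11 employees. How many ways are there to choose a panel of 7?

330

This is C(11,7) = 330.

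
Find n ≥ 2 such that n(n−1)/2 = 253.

23

n(n−1)/2 = 253 ⇒ n(n−1) = 506. Since 23·22 = 506, n = 23.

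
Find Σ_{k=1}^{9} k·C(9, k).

2304

Since k·C(9,k) = 9·C(8,k−1), the sum is 9·2^8 = 9·256 = 2304.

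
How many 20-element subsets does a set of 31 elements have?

84672315

C(31,20) = C(31,11) by symmetry.
C(31,11) = (31·30·29·28·27·26·25·24·23·22·21) / 11! = 3379847863392000 / 39916800 = 84672315.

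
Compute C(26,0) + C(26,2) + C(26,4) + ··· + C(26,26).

Half of (1+1)^26 + (1−1)^26 gives the even-index sum: 2^25 = 33554432.

33554432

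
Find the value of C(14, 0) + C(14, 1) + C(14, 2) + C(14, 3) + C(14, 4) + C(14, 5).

3473

1 + 14 + 91 + 364 + 1001 + 2002 = 3473.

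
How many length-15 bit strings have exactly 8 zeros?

Choose the 8 positions: C(15,8) = 6435.

6435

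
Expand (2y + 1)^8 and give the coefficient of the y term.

16

The general term is C(8,j)·(2y)^j·(1)^(8-j); the y^1 term has j = 1.
C(8,1) = 8.
Coefficient = C(8,1) · 2^1 = 8 · 2 = 16.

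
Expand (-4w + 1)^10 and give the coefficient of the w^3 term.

The general term is C(10,j)·(-4w)^j·(1)^(10-j); the w^3 term has j = 3.
C(10,3) = 120.
Coefficient = C(10,3) · (-4)^3 = 120 · (-64) = -7680.

-7680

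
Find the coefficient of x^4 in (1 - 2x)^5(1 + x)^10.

90

Coefficient of x^4 = Σ_{j} C(5,j)·(-2)^j·C(10,4-j)·1^(4-j) for j from 0 to 4.
= 210 + (-1200) + 1800 + (-800) + 80 = 90.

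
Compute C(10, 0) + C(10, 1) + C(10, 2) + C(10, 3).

176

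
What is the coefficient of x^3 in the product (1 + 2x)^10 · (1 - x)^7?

85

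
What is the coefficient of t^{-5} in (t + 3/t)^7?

5103

General term: C(7,j)·(t)^j·(3/t)^(7-j), with t-exponent 1j − 1(7−j) = 2j − 7.
Set 2j − 7 = -5: j = 1.
C(7,1) = 7; 1^1 = 1; 3^6 = 729.
Coefficient = 7 · 1 · 729 = 5103.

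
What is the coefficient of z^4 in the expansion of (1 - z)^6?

15

The general term is C(6,j)·(1)^j·(-z)^(6-j); the z^4 term has j = 2.
C(6,2) = 15.
Coefficient = C(6,2) = 15.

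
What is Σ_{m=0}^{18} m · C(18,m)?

Differentiating (1+x)^18 and setting x=1: Σ m·C(18,m) = 18·2^17 = 2359296.

2359296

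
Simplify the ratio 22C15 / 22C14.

C(n,k+1)/C(n,k) = (n−k)/(k+1) = (22−14)/(14+1) = 8/15.

8/15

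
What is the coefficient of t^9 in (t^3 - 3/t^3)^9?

-2268

General term: C(9,j)·(t^3)^j·(-3/t^3)^(9-j), with t-exponent 3j − 3(9−j) = 6j − 27.
Set 6j − 27 = 9: j = 6.
C(9,6) = 84; 1^6 = 1; (-3)^3 = -27.
Coefficient = 84 · 1 · (-27) = -2268.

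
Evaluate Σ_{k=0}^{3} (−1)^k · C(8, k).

-35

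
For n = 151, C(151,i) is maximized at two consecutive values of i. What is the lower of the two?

75

For odd n = 151, C(151,i) peaks at i = (n−1)/2 and (n+1)/2; the lower is 75.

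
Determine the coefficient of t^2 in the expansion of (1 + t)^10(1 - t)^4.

11

Coefficient of t^2 = Σ_{j} C(10,j)·1^j·C(4,2-j)·(-1)^(2-j) for j from 0 to 2.
= 6 + (-40) + 45 = 11.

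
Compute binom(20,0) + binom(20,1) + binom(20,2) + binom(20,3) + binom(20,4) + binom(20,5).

21700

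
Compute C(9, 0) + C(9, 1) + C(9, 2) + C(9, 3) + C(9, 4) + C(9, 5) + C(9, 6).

466

1 + 9 + 36 + 84 + 126 + 126 + 84 = 466.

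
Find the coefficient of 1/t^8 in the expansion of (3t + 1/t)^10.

30

General term: C(10,j)·(3t)^j·(1/t)^(10-j), with t-exponent 1j − 1(10−j) = 2j − 10.
Set 2j − 10 = -8: j = 1.
C(10,1) = 10; 3^1 = 3; 1^9 = 1.
Coefficient = 10 · 3 · 1 = 30.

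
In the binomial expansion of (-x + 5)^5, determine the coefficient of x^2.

The general term is C(5,j)·(-x)^j·(5)^(5-j); the x^2 term has j = 2.
C(5,2) = 10.
Coefficient = C(5,2) · 5^3 = 10 · 125 = 1250.

1250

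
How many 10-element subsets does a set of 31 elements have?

C(31,10) = (31·30·29·28·27·26·25·24·23·22) / 10! = 160945136352000 / 3628800 = 44352165.

44352165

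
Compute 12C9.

220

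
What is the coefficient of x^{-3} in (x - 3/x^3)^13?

57915

General term: C(13,j)·(x)^j·(-3/x^3)^(13-j), with x-exponent 1j − 3(13−j) = 4j − 39.
Set 4j − 39 = -3: j = 9.
C(13,9) = 715; 1^9 = 1; (-3)^4 = 81.
Coefficient = 715 · 1 · 81 = 57915.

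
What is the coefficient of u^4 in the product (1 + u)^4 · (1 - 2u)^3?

17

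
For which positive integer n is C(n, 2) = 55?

11

n(n−1)/2 = 55 ⇒ n(n−1) = 110. Since 11·10 = 110, n = 11.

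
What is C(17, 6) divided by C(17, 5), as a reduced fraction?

2

C(n,k+1)/C(n,k) = (n−k)/(k+1) = (17−5)/(5+1) = 12/6 = 2.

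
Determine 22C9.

C(22,9) = (22·21·20·19·18·17·16·15·14) / 9! = 180503769600 / 362880 = 497420.

497420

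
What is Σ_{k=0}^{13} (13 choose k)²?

Σ C(13,k)² is the coefficient of x^13 in (1+x)^13(1+x)^13 = (1+x)^26, i.e. C(26,13) = 10400600.

10400600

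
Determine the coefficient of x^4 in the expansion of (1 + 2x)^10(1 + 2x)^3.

11440

(1 + 2x)^10(1 + 2x)^3 = (1 + 2x)^13, so the coefficient of x^4 is C(13,4)·2^4 = 715·16 = 11440.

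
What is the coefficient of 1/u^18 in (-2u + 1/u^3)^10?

-960

General term: C(10,j)·(-2u)^j·(1/u^3)^(10-j), with u-exponent 1j − 3(10−j) = 4j − 30.
Set 4j − 30 = -18: j = 3.
C(10,3) = 120; (-2)^3 = -8; 1^7 = 1.
Coefficient = 120 · (-8) · 1 = -960.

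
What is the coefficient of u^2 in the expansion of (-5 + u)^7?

-65625

The general term is C(7,j)·(-5)^j·(u)^(7-j); the u^2 term has j = 5.
C(7,5) = 21.
Coefficient = C(7,5) · (-5)^5 = 21 · (-3125) = -65625.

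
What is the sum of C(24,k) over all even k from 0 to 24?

Even-k terms of row 24 sum to 2^23 = 8388608.

8388608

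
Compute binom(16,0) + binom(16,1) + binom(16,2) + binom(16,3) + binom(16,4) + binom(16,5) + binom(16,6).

14893

1 + 16 + 120 + 560 + 1820 + 4368 + 8008 = 14893.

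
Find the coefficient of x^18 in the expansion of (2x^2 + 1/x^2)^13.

General term: C(13,j)·(2x^2)^j·(1/x^2)^(13-j), with x-exponent 2j − 2(13−j) = 4j − 26.
Set 4j − 26 = 18: j = 11.
C(13,11) = 78; 2^11 = 2048; 1^2 = 1.
Coefficient = 78 · 2048 · 1 = 159744.

159744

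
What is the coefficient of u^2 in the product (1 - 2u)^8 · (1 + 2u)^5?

Coefficient of u^2 = Σ_{j} C(8,j)·(-2)^j·C(5,2-j)·2^(2-j) for j from 0 to 2.
= 40 + (-160) + 112 = -8.

-8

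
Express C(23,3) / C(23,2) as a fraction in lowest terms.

C(n,k+1)/C(n,k) = (n−k)/(k+1) = (23−2)/(2+1) = 21/3 = 7.

7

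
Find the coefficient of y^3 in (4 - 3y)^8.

-1548288

The general term is C(8,j)·(4)^j·(-3y)^(8-j); the y^3 term has j = 5.
C(8,5) = 56.
Coefficient = C(8,5) · 4^5 · (-3)^3 = 56 · 1024 · (-27) = -1548288.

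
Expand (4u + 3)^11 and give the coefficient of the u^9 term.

129761280

The general term is C(11,j)·(4u)^j·(3)^(11-j); the u^9 term has j = 9.
C(11,9) = 55.
Coefficient = C(11,9) · 4^9 · 3^2 = 55 · 262144 · 9 = 129761280.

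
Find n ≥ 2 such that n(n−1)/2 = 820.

n(n−1)/2 = 820 ⇒ n(n−1) = 1640. Since 41·40 = 1640, n = 41.

41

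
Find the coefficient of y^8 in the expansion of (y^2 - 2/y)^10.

General term: C(10,j)·(y^2)^j·(-2/y)^(10-j), with y-exponent 2j − 1(10−j) = 3j − 10.
Set 3j − 10 = 8: j = 6.
C(10,6) = 210; 1^6 = 1; (-2)^4 = 16.
Coefficient = 210 · 1 · 16 = 3360.

3360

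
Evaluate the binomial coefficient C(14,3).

C(14,3) = (14·13·12) / 3! = 2184 / 6 = 364.

364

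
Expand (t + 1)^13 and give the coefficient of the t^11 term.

78

The general term is C(13,j)·(t)^j·(1)^(13-j); the t^11 term has j = 11.
C(13,11) = 78.
Coefficient = C(13,11) = 78.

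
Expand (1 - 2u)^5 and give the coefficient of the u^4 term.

80

The general term is C(5,j)·(1)^j·(-2u)^(5-j); the u^4 term has j = 1.
C(5,1) = 5.
Coefficient = C(5,1) · (-2)^4 = 5 · 16 = 80.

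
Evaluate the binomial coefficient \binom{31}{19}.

C(31,19) = C(31,12) by symmetry.
C(31,12) = (31·30·29·28·27·26·25·24·23·22·21·20) / 12! = 67596957267840000 / 479001600 = 141120525.

141120525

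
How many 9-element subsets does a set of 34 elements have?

52451256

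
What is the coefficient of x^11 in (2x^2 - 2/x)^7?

-896

General term: C(7,j)·(2x^2)^j·(-2/x)^(7-j), with x-exponent 2j − 1(7−j) = 3j − 7.
Set 3j − 7 = 11: j = 6.
C(7,6) = 7; 2^6 = 64; (-2)^1 = -2.
Coefficient = 7 · 64 · (-2) = -896.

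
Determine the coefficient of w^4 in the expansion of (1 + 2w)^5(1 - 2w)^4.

96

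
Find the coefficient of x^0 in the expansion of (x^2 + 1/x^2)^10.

General term: C(10,j)·(x^2)^j·(1/x^2)^(10-j), with x-exponent 2j − 2(10−j) = 4j − 20.
Set 4j − 20 = 0: j = 5.
C(10,5) = 252; 1^5 = 1; 1^5 = 1.
Coefficient = 252 · 1 · 1 = 252.

252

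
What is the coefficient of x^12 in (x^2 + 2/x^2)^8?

General term: C(8,j)·(x^2)^j·(2/x^2)^(8-j), with x-exponent 2j − 2(8−j) = 4j − 16.
Set 4j − 16 = 12: j = 7.
C(8,7) = 8; 1^7 = 1; 2^1 = 2.
Coefficient = 8 · 1 · 2 = 16.

16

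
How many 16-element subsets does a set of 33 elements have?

1166803110

C(33,16) = (33·32·31·30·29·28·27·26·25·24·23·22·21·20·19·18) / 16! = 24412776311194951680000 / 20922789888000 = 1166803110.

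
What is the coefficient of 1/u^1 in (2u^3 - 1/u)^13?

2288

General term: C(13,j)·(2u^3)^j·(-1/u)^(13-j), with u-exponent 3j − 1(13−j) = 4j − 13.
Set 4j − 13 = -1: j = 3.
C(13,3) = 286; 2^3 = 8; (-1)^10 = 1.
Coefficient = 286 · 8 · 1 = 2288.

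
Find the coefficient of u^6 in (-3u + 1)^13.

The general term is C(13,j)·(-3u)^j·(1)^(13-j); the u^6 term has j = 6.
C(13,6) = 1716.
Coefficient = C(13,6) · (-3)^6 = 1716 · 729 = 1250964.

1250964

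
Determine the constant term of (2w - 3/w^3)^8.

General term: C(8,j)·(2w)^j·(-3/w^3)^(8-j), with w-exponent 1j − 3(8−j) = 4j − 24.
Set 4j − 24 = 0: j = 6.
C(8,6) = 28; 2^6 = 64; (-3)^2 = 9.
Coefficient = 28 · 64 · 9 = 16128.

16128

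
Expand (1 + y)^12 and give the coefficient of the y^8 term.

495

The general term is C(12,j)·(1)^j·(y)^(12-j); the y^8 term has j = 4.
C(12,4) = 495.
Coefficient = C(12,4) = 495.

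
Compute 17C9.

24310

C(17,9) = C(17,8) by symmetry.
C(17,8) = (17·16·15·14·13·12·11·10) / 8! = 980179200 / 40320 = 24310.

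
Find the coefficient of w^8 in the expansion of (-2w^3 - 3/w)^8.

90720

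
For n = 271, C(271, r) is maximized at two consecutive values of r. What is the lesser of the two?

135

For odd n = 271, C(271,r) peaks at r = (n−1)/2 and (n+1)/2; the lesser is 135.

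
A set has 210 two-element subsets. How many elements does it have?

n(n−1)/2 = 210 ⇒ n(n−1) = 420. Since 21·20 = 420, n = 21.

21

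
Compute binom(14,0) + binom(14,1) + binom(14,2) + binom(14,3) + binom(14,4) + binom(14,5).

3473

1 + 14 + 91 + 364 + 1001 + 2002 = 3473.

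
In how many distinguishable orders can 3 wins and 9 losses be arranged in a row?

220

Choose positions for the wins: C(12,3) = 220.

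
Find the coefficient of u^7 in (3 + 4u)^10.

53084160

The general term is C(10,j)·(3)^j·(4u)^(10-j); the u^7 term has j = 3.
C(10,3) = 120.
Coefficient = C(10,3) · 3^3 · 4^7 = 120 · 27 · 16384 = 53084160.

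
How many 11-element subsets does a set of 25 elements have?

4457400

C(25,11) = (25·24·23·22·21·20·19·18·17·16·15) / 11! = 177925144320000 / 39916800 = 4457400.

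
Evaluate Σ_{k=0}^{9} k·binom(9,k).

Since k·C(9,k) = 9·C(8,k−1), the sum is 9·2^8 = 9·256 = 2304.

2304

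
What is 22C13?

497420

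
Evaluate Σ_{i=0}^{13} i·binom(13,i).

Differentiating (1+x)^13 and setting x=1: Σ i·C(13,i) = 13·2^12 = 53248.

53248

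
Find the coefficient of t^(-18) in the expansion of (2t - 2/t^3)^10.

-122880

General term: C(10,j)·(2t)^j·(-2/t^3)^(10-j), with t-exponent 1j − 3(10−j) = 4j − 30.
Set 4j − 30 = -18: j = 3.
C(10,3) = 120; 2^3 = 8; (-2)^7 = -128.
Coefficient = 120 · 8 · (-128) = -122880.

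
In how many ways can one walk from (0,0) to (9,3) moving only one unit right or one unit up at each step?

220

Each path is a sequence of 12 steps with 9 rights: C(12,9) = 220.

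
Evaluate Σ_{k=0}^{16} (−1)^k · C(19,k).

153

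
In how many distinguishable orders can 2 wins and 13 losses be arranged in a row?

Choose positions for the wins: C(15,2) = 105.

105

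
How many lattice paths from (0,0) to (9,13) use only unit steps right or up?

497420

Each path is a sequence of 22 steps with 9 rights: C(22,9) = 497420.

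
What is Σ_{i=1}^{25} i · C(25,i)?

419430400

Since i·C(25,i) = 25·C(24,i−1), the sum is 25·2^24 = 25·16777216 = 419430400.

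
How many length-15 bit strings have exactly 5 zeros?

3003

Choose the 5 positions: C(15,5) = 3003.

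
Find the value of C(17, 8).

24310

C(17,8) = (17·16·15·14·13·12·11·10) / 8! = 980179200 / 40320 = 24310.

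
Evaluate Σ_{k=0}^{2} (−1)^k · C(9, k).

28

The partial alternating sum Σ_{k=0}^{2} (−1)^k C(9,k) = (−1)^2 C(8,2) = 28.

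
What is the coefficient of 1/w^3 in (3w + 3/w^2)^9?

2480058

General term: C(9,j)·(3w)^j·(3/w^2)^(9-j), with w-exponent 1j − 2(9−j) = 3j − 18.
Set 3j − 18 = -3: j = 5.
C(9,5) = 126; 3^5 = 243; 3^4 = 81.
Coefficient = 126 · 243 · 81 = 2480058.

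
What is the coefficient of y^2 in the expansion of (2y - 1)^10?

The general term is C(10,j)·(2y)^j·(-1)^(10-j); the y^2 term has j = 2.
C(10,2) = 45.
Coefficient = C(10,2) · 2^2 = 45 · 4 = 180.

180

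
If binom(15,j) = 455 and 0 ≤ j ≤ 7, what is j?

C(15,j) increases on 0 ≤ j ≤ 7. C(15,2) = 105 and C(15,3) = 455, so j = 3.

3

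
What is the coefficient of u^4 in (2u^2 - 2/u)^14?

49201152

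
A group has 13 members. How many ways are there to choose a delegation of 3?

286

This is C(13,3) = 286.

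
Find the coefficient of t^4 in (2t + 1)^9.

2016

The general term is C(9,j)·(2t)^j·(1)^(9-j); the t^4 term has j = 4.
C(9,4) = 126.
Coefficient = C(9,4) · 2^4 = 126 · 16 = 2016.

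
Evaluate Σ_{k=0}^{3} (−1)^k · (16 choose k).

The partial alternating sum Σ_{k=0}^{3} (−1)^k C(16,k) = (−1)^3 C(15,3) = -455.

-455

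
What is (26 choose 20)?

230230

C(26,20) = C(26,6) by symmetry.
C(26,6) = (26·25·24·23·22·21) / 6! = 165765600 / 720 = 230230.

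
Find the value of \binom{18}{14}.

3060

C(18,14) = C(18,4) by symmetry.
C(18,4) = (18·17·16·15) / 4! = 73440 / 24 = 3060.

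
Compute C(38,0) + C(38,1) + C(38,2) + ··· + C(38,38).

The entries of row 38 sum to 2^38 = 274877906944.

274877906944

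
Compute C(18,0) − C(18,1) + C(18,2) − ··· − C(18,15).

-136

The partial alternating sum Σ_{k=0}^{15} (−1)^k C(18,k) = (−1)^15 C(17,15) = -136.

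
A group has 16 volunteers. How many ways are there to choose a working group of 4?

1820

This is C(16,4) = 1820.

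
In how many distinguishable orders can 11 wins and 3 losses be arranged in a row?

Choose positions for the wins: C(14,11) = 364.

364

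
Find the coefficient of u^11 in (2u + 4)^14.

The general term is C(14,j)·(2u)^j·(4)^(14-j); the u^11 term has j = 11.
C(14,11) = 364.
Coefficient = C(14,11) · 2^11 · 4^3 = 364 · 2048 · 64 = 47710208.

47710208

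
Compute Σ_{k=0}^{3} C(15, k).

576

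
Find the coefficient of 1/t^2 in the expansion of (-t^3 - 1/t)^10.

General term: C(10,j)·(-t^3)^j·(-1/t)^(10-j), with t-exponent 3j − 1(10−j) = 4j − 10.
Set 4j − 10 = -2: j = 2.
C(10,2) = 45; (-1)^2 = 1; (-1)^8 = 1.
Coefficient = 45 · 1 · 1 = 45.

45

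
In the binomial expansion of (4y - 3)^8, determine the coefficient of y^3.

-870912

The general term is C(8,j)·(4y)^j·(-3)^(8-j); the y^3 term has j = 3.
C(8,3) = 56.
Coefficient = C(8,3) · 4^3 · (-3)^5 = 56 · 64 · (-243) = -870912.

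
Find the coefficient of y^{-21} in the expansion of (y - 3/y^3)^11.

1082565

General term: C(11,j)·(y)^j·(-3/y^3)^(11-j), with y-exponent 1j − 3(11−j) = 4j − 33.
Set 4j − 33 = -21: j = 3.
C(11,3) = 165; 1^3 = 1; (-3)^8 = 6561.
Coefficient = 165 · 1 · 6561 = 1082565.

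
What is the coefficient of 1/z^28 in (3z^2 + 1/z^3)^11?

General term: C(11,j)·(3z^2)^j·(1/z^3)^(11-j), with z-exponent 2j − 3(11−j) = 5j − 33.
Set 5j − 33 = -28: j = 1.
C(11,1) = 11; 3^1 = 3; 1^10 = 1.
Coefficient = 11 · 3 · 1 = 33.

33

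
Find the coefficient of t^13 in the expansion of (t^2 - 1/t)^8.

General term: C(8,j)·(t^2)^j·(-1/t)^(8-j), with t-exponent 2j − 1(8−j) = 3j − 8.
Set 3j − 8 = 13: j = 7.
C(8,7) = 8; 1^7 = 1; (-1)^1 = -1.
Coefficient = 8 · 1 · (-1) = -8.

-8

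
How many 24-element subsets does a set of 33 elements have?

38567100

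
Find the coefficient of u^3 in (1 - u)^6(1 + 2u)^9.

Coefficient of u^3 = Σ_{j} C(6,j)·(-1)^j·C(9,3-j)·2^(3-j) for j from 0 to 3.
= 672 + (-864) + 270 + (-20) = 58.

58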